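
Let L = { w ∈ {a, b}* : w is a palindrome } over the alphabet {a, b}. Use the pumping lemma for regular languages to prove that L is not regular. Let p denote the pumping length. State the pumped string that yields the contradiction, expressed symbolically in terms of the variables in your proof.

Assume L is regular. Let p be the pumping length given by the pumping lemma.
Take w = a^p b a^p, a palindrome of length 2p+1 ≥ p.
The pumping lemma gives a decomposition w = xyz where |xy| ≤ p and |y| > 0.
The first p characters of w are a's, so xy (and hence y) consists only of a's. Write y = a^k, 1 ≤ k ≤ p.
Pump with i = 2: xy^2z = a^{p+k} b a^p. Its reverse is a^p b a^{p+k}, which differs from xy^2z since k ≥ 1. So xy^2z is not a palindrome and xy^2z ∉ L.
This contradicts the pumping lemma, so L is not regular.

a^{p+k} b a^p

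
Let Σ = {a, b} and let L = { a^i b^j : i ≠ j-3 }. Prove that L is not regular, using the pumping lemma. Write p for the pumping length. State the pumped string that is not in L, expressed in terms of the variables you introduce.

a^{p+p!} b^{p+p!+3}

Toward a contradiction, assume L is regular with pumping length p.
Choose w = a^p b^{p+p!+3}. Since p ≠ (p+p!+3)-3 = p+p!, w ∈ L; and |w| ≥ p.
The pumping lemma gives a decomposition w = xyz where |xy| ≤ p and |y| > 0.
Since the first p symbols of w are all a's and |xy| ≤ p, y lies entirely in the leading a-block: y = a^k for some k with 1 ≤ k ≤ p.
Since 1 ≤ k ≤ p, k divides p!; set t = 1 + p!/k. Then xy^t z has p + (p!/k)·k = p + p! copies of a. Now the a-count is p+p! and (b-count)-3 = (p+p!+3)-3 = p+p!, so i ≠ j-3 fails. So xy^t z = a^{p+p!} b^{p+p!+3} ∉ L.
This contradicts the pumping lemma, so L is not regular.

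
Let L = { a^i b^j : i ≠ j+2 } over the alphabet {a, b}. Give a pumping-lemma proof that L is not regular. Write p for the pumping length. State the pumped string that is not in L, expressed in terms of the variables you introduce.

a^{p+p!} b^{p+p!-2}

Suppose for contradiction that L is regular, and let p be the pumping length.
Choose w = a^p b^{p+p!-2}. Since p ≠ (p+p!-2)+2 = p+p!, w ∈ L; and |w| ≥ p.
The pumping lemma gives a decomposition w = xyz where |xy| ≤ p and |y| ≥ 1.
Since the first p symbols of w are all a's and |xy| ≤ p, y lies entirely in the leading a-block: y = a^k for some k with 1 ≤ k ≤ p.
Since 1 ≤ k ≤ p, k divides p!; set t = 1 + p!/k. Then xy^t z has p + (p!/k)·k = p + p! copies of a. Now the a-count is p+p! and (b-count)+2 = (p+p!-2)+2 = p+p!, so i ≠ j+2 fails. So xy^t z = a^{p+p!} b^{p+p!-2} ∉ L.
This contradicts the pumping lemma, so L is not regular.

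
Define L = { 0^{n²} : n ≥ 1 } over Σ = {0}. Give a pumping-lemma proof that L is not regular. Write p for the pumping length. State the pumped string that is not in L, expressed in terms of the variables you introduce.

Assume L is regular. Let p be the pumping length given by the pumping lemma.
Take w = 0^{p²} ∈ L with |w| = p² ≥ p.
Write w = xyz as guaranteed by the lemma, with |xy| ≤ p and y is nonempty.
Then y = 0^k for some k with 1 ≤ k ≤ p.
Pump with i = 2: xy^2z = 0^{p²+k}. Since 1 ≤ k ≤ p, p² < p²+k ≤ p²+p < (p+1)², so p²+k lies strictly between consecutive squares and is not a perfect square. So xy^2z ∉ L.
This contradicts the pumping lemma, so L is not regular.

0^{p²+k}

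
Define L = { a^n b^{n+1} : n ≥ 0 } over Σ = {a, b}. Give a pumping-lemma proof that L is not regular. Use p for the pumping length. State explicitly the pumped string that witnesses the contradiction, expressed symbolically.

a^{p+k} b^{p+1}

Assume L is regular; let p be its pumping constant.
Let w = a^p b^{p+1} ∈ L; note |w| = 2p+1 ≥ p.
The pumping lemma gives a decomposition w = xyz where |xy| ≤ p and |y| > 0.
Because |xy| ≤ p and w begins with p copies of a, we have y = a^k with 1 ≤ k ≤ p.
Pump with i = 2: xy^2z = a^{p+k} b^{p+1}. For this to lie in L we would need p+1 = (p+k)+1, which forces k = 0. But k ≥ 1, so xy^2z ∉ L.
This is a contradiction; hence L is not regular.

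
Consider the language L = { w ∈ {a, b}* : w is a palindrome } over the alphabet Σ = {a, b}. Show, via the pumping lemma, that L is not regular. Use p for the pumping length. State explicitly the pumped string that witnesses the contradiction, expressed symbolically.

Toward a contradiction, assume L is regular with pumping length p.
Take w = a^p b a^p, a palindrome of length 2p+1 ≥ p.
Write w = xyz as guaranteed by the lemma, with |xy| ≤ p and |y| ≥ 1.
Because |xy| ≤ p and w begins with p copies of a, we have y = a^k with 1 ≤ k ≤ p.
Pump with i = 2: xy^2z = a^{p+k} b a^p. Its reverse is a^p b a^{p+k}, which differs from xy^2z since k ≥ 1. So xy^2z is not a palindrome and xy^2z ∉ L.
Contradiction. Therefore L is not regular.

a^{p+k} b a^p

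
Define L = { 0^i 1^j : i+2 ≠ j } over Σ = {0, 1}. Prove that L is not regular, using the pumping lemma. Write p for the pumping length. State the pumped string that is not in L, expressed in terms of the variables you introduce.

Suppose for contradiction that L is regular, and let p be the pumping length.
Choose w = 0^p 1^{p+p!+2}. Since p ≠ (p+p!+2)-2 = p+p!, w ∈ L; and |w| ≥ p.
By the pumping lemma, w = xyz with |xy| ≤ p and y is nonempty.
Since the first p symbols of w are all 0's and |xy| ≤ p, y lies entirely in the leading 0-block: y = 0^k for some k with 1 ≤ k ≤ p.
Since 1 ≤ k ≤ p, k divides p!; set t = 1 + p!/k. Then xy^t z has p + (p!/k)·k = p + p! copies of 0. Now the 0-count is p+p! and (1-count)-2 = (p+p!+2)-2 = p+p!, so i+2 ≠ j fails. So xy^t z = 0^{p+p!} 1^{p+p!+2} ∉ L.
This contradicts the pumping lemma, so L is not regular.

0^{p+p!} 1^{p+p!+2}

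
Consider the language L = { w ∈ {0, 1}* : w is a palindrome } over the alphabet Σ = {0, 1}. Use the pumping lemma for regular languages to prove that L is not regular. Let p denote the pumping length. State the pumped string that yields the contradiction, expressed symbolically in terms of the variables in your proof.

0^{p+k} 1 0^p

Assume L is regular; let p be its pumping constant.
Take w = 0^p 1 0^p, a palindrome of length 2p+1 ≥ p.
The pumping lemma gives a decomposition w = xyz where |xy| ≤ p and |y| > 0.
Since the first p symbols of w are all 0's and |xy| ≤ p, y lies entirely in the leading 0-block: y = 0^k for some k with 1 ≤ k ≤ p.
Pump with i = 2: xy^2z = 0^{p+k} 1 0^p. Its reverse is 0^p 1 0^{p+k}, which differs from xy^2z since k ≥ 1. So xy^2z is not a palindrome and xy^2z ∉ L.
This contradicts the pumping lemma, so L is not regular.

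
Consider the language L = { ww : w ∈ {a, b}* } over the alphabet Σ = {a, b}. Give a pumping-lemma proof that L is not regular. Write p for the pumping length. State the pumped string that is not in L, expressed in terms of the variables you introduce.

Assume L is regular; let p be its pumping constant.
Take w = a^p b^p a^p b^p = uu where u = a^pb^p; then w ∈ L and |w| = 4p ≥ p.
By the pumping lemma, w = xyz with |xy| ≤ p and |y| ≥ 1.
The first p characters of w are a's, so xy (and hence y) consists only of a's. Write y = a^k, 1 ≤ k ≤ p.
Pump with i = 2: xy^2z = a^{p+k} b^p a^p b^p, of length 4p+k. Suppose this equals vv. The string starts with a and ends with b, so v does too; thus the boundary between the two copies of v is a b→a transition. There is exactly one such transition, at position 2p+k, so |v| = 2p+k and |vv| = 4p+2k ≠ 4p+k since k ≥ 1. So xy^2z ∉ L.
Contradiction. Therefore L is not regular.

a^{p+k} b^p a^p b^p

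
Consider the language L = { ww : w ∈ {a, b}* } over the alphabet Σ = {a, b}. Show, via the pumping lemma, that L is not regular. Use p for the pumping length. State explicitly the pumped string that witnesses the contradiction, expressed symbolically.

a^{p+k} b^p a^p b^p

Assume L is regular. Let p be the pumping length given by the pumping lemma.
Take w = a^p b^p a^p b^p = uu where u = a^pb^p; then w ∈ L and |w| = 4p ≥ p.
The pumping lemma gives a decomposition w = xyz where |xy| ≤ p and |y| > 0.
Because |xy| ≤ p and w begins with p copies of a, we have y = a^k with 1 ≤ k ≤ p.
Pump with i = 2: xy^2z = a^{p+k} b^p a^p b^p, of length 4p+k. Suppose this equals vv. The string starts with a and ends with b, so v does too; thus the boundary between the two copies of v is a b→a transition. There is exactly one such transition, at position 2p+k, so |v| = 2p+k and |vv| = 4p+2k ≠ 4p+k since k ≥ 1. So xy^2z ∉ L.
This contradicts the pumping lemma, so L is not regular.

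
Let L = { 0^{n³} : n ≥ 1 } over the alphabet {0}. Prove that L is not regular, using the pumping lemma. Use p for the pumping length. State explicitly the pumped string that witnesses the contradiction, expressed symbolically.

0^{p³+k}

Assume L is regular; let p be its pumping constant.
Take w = 0^{p³} ∈ L with |w| = p³ ≥ p.
By the pumping lemma, w = xyz with |xy| ≤ p and |y| ≥ 1.
Then y = 0^k for some k with 1 ≤ k ≤ p.
Pump with i = 2: xy^2z = 0^{p³+k}. Since 1 ≤ k ≤ p, p³ < p³+k ≤ p³+p < p³+3p²+3p+1 = (p+1)³, so p³+k is not a perfect cube. So xy^2z ∉ L.
Contradiction. Therefore L is not regular.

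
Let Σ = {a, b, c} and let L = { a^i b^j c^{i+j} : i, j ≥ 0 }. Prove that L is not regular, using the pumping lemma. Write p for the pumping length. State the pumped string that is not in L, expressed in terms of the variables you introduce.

Toward a contradiction, assume L is regular with pumping length p.
Take w = a^p b^p c^{2p} ∈ L (with i=j=p, i+j=2p), |w| = 4p ≥ p.
By the pumping lemma, w = xyz with |xy| ≤ p and y is nonempty.
Since the first p symbols of w are all a's and |xy| ≤ p, y lies entirely in the leading a-block: y = a^k for some k with 1 ≤ k ≤ p.
Consider xy^2z = a^{p+k} b^p c^{2p}. Now the a- and b-counts sum to 2p+k, but the c-count is 2p ≠ 2p+k. So xy^2z ∉ L.
Contradiction. Therefore L is not regular.

a^{p+k} b^p c^{2p}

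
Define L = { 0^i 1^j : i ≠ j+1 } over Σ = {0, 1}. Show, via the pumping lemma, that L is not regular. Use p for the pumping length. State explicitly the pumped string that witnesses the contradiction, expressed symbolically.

0^{p+p!} 1^{p+p!-1}

Toward a contradiction, assume L is regular with pumping length p.
Choose w = 0^p 1^{p+p!-1}. Since p ≠ (p+p!-1)+1 = p+p!, w ∈ L; and |w| ≥ p.
The pumping lemma gives a decomposition w = xyz where |xy| ≤ p and y is nonempty.
Since the first p symbols of w are all 0's and |xy| ≤ p, y lies entirely in the leading 0-block: y = 0^k for some k with 1 ≤ k ≤ p.
Since 1 ≤ k ≤ p, k divides p!; set t = 1 + p!/k. Then xy^t z has p + (p!/k)·k = p + p! copies of 0. Now the 0-count is p+p! and (1-count)+1 = (p+p!-1)+1 = p+p!, so i ≠ j+1 fails. So xy^t z = 0^{p+p!} 1^{p+p!-1} ∉ L.
This is a contradiction; hence L is not regular.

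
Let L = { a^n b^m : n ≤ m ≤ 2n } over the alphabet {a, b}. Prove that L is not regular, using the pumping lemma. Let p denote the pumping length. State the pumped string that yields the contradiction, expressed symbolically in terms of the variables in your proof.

Assume L is regular; let p be its pumping constant.
Take w = a^p b^p ∈ L (since p ≤ p ≤ 2p), with |w| = 2p ≥ p.
By the pumping lemma, w = xyz with |xy| ≤ p and |y| > 0.
The first p characters of w are a's, so xy (and hence y) consists only of a's. Write y = a^k, 1 ≤ k ≤ p.
Pump with i = 2: xy^2z = a^{p+k} b^p. Now n = p+k > p = m, so the condition n ≤ m fails. Thus xy^2z ∉ L.
This is a contradiction; hence L is not regular.

a^{p+k} b^p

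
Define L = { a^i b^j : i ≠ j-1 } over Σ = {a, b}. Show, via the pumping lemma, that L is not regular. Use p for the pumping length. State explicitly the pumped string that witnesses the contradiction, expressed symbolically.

a^{p+p!} b^{p+p!+1}

Toward a contradiction, assume L is regular with pumping length p.
Choose w = a^p b^{p+p!+1}. Since p ≠ (p+p!+1)-1 = p+p!, w ∈ L; and |w| ≥ p.
Write w = xyz as guaranteed by the lemma, with |xy| ≤ p and |y| ≥ 1.
Because |xy| ≤ p and w begins with p copies of a, we have y = a^k with 1 ≤ k ≤ p.
Since 1 ≤ k ≤ p, k divides p!; set t = 1 + p!/k. Then xy^t z has p + (p!/k)·k = p + p! copies of a. Now the a-count is p+p! and (b-count)-1 = (p+p!+1)-1 = p+p!, so i ≠ j-1 fails. So xy^t z = a^{p+p!} b^{p+p!+1} ∉ L.
Contradiction. Therefore L is not regular.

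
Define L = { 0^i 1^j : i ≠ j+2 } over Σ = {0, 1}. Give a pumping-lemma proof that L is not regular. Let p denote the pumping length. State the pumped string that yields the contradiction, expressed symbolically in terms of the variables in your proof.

0^{p+p!} 1^{p+p!-2}

Assume L is regular. Let p be the pumping length given by the pumping lemma.
Choose w = 0^p 1^{p+p!-2}. Since p ≠ (p+p!-2)+2 = p+p!, w ∈ L; and |w| ≥ p.
By the pumping lemma, w = xyz with |xy| ≤ p and y is nonempty.
The first p characters of w are 0's, so xy (and hence y) consists only of 0's. Write y = 0^k, 1 ≤ k ≤ p.
Since 1 ≤ k ≤ p, k divides p!; set t = 1 + p!/k. Then xy^t z has p + (p!/k)·k = p + p! copies of 0. Now the 0-count is p+p! and (1-count)+2 = (p+p!-2)+2 = p+p!, so i ≠ j+2 fails. So xy^t z = 0^{p+p!} 1^{p+p!-2} ∉ L.
This is a contradiction; hence L is not regular.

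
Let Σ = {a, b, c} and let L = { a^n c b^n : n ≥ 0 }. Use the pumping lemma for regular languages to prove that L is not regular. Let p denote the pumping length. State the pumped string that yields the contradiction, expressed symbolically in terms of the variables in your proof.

a^{p+k} c b^p

Toward a contradiction, assume L is regular with pumping length p.
Take w = a^p c b^p ∈ L with |w| = 2p+1 ≥ p.
The pumping lemma gives a decomposition w = xyz where |xy| ≤ p and y is nonempty.
Since the first p symbols of w are all a's and |xy| ≤ p, y lies entirely in the leading a-block: y = a^k for some k with 1 ≤ k ≤ p.
Pump with i = 2: xy^2z = a^{p+k} c b^p, which would require p+k = p. But k ≥ 1, so xy^2z ∉ L.
Contradiction. Therefore L is not regular.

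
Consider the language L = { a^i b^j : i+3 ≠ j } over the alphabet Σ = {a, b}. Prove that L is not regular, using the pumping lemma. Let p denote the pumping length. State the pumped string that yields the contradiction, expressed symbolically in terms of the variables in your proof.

Assume L is regular; let p be its pumping constant.
Choose w = a^p b^{p+p!+3}. Since p ≠ (p+p!+3)-3 = p+p!, w ∈ L; and |w| ≥ p.
Write w = xyz as guaranteed by the lemma, with |xy| ≤ p and |y| > 0.
Since the first p symbols of w are all a's and |xy| ≤ p, y lies entirely in the leading a-block: y = a^k for some k with 1 ≤ k ≤ p.
Since 1 ≤ k ≤ p, k divides p!; set t = 1 + p!/k. Then xy^t z has p + (p!/k)·k = p + p! copies of a. Now the a-count is p+p! and (b-count)-3 = (p+p!+3)-3 = p+p!, so i+3 ≠ j fails. So xy^t z = a^{p+p!} b^{p+p!+3} ∉ L.
Contradiction. Therefore L is not regular.

a^{p+p!} b^{p+p!+3}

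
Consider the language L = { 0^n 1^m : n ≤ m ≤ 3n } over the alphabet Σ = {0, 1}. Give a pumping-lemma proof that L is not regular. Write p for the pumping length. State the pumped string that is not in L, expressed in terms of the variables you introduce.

0^{p+k} 1^p

Assume L is regular. Let p be the pumping length given by the pumping lemma.
Take w = 0^p 1^p ∈ L (since p ≤ p ≤ 3p), with |w| = 2p ≥ p.
Write w = xyz as guaranteed by the lemma, with |xy| ≤ p and y is nonempty.
The first p characters of w are 0's, so xy (and hence y) consists only of 0's. Write y = 0^k, 1 ≤ k ≤ p.
Pump with i = 2: xy^2z = 0^{p+k} 1^p. Now n = p+k > p = m, so the condition n ≤ m fails. Thus xy^2z ∉ L.
Contradiction. Therefore L is not regular.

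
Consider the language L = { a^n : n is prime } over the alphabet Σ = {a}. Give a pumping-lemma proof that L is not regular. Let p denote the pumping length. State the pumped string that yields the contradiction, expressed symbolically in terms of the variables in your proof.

a^{q(1+k)}

Assume L is regular; let p be its pumping constant.
Let q be a prime with q ≥ p+2 (infinitely many primes exist), and take w = a^q ∈ L with |w| = q ≥ p.
The pumping lemma gives a decomposition w = xyz where |xy| ≤ p and |y| > 0.
Then y = a^k for some k with 1 ≤ k ≤ p.
Since 1 ≤ k ≤ p, |xz| = q-k. Pump with i = q+1: |xy^{q+1}z| = (q-k)+(q+1)k = q+qk = q(1+k), which is composite (both factors ≥ 2). So xy^{q+1}z = a^{q(1+k)} ∉ L.
Contradiction. Therefore L is not regular.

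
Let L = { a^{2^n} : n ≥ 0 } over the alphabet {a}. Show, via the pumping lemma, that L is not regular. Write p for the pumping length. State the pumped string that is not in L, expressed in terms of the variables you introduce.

Assume L is regular. Let p be the pumping length given by the pumping lemma.
Take w = a^{2^p} ∈ L with |w| = 2^p ≥ p.
By the pumping lemma, w = xyz with |xy| ≤ p and |y| > 0.
Then y = a^k for some k with 1 ≤ k ≤ p.
Pump with i = 2: xy^2z = a^{2^p+k}. Since 1 ≤ k ≤ p < 2^p, we have 2^p < 2^p+k < 2^{p+1}, so 2^p+k is not a power of 2. So xy^2z ∉ L.
This contradicts the pumping lemma, so L is not regular.

a^{2^p+k}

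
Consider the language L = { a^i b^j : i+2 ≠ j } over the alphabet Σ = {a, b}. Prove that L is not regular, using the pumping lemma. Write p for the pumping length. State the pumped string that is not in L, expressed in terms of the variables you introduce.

Suppose for contradiction that L is regular, and let p be the pumping length.
Choose w = a^p b^{p+p!+2}. Since p ≠ (p+p!+2)-2 = p+p!, w ∈ L; and |w| ≥ p.
Write w = xyz as guaranteed by the lemma, with |xy| ≤ p and |y| > 0.
Since the first p symbols of w are all a's and |xy| ≤ p, y lies entirely in the leading a-block: y = a^k for some k with 1 ≤ k ≤ p.
Since 1 ≤ k ≤ p, k divides p!; set t = 1 + p!/k. Then xy^t z has p + (p!/k)·k = p + p! copies of a. Now the a-count is p+p! and (b-count)-2 = (p+p!+2)-2 = p+p!, so i+2 ≠ j fails. So xy^t z = a^{p+p!} b^{p+p!+2} ∉ L.
Contradiction. Therefore L is not regular.

a^{p+p!} b^{p+p!+2}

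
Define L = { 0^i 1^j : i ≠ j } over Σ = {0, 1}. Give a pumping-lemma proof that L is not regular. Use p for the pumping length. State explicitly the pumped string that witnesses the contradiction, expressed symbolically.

Toward a contradiction, assume L is regular with pumping length p.
Choose w = 0^p 1^{p+p!}. Since p ≠ p+p!, w ∈ L; and |w| ≥ p.
By the pumping lemma, w = xyz with |xy| ≤ p and |y| > 0.
Since the first p symbols of w are all 0's and |xy| ≤ p, y lies entirely in the leading 0-block: y = 0^k for some k with 1 ≤ k ≤ p.
Since 1 ≤ k ≤ p, k divides p!; set t = 1 + p!/k. Then xy^t z has p + (p!/k)·k = p + p! copies of 0. Now the 0-count equals the 1-count, so i ≠ j fails. So xy^t z = 0^{p+p!} 1^{p+p!} ∉ L.
This contradicts the pumping lemma, so L is not regular.

0^{p+p!} 1^{p+p!}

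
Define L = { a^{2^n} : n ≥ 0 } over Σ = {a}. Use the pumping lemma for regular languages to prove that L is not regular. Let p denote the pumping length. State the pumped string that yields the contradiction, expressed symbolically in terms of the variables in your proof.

a^{2^p+k}

Assume L is regular. Let p be the pumping length given by the pumping lemma.
Take w = a^{2^p} ∈ L with |w| = 2^p ≥ p.
The pumping lemma gives a decomposition w = xyz where |xy| ≤ p and |y| ≥ 1.
Then y = a^k for some k with 1 ≤ k ≤ p.
Pump with i = 2: xy^2z = a^{2^p+k}. Since 1 ≤ k ≤ p < 2^p, we have 2^p < 2^p+k < 2^{p+1}, so 2^p+k is not a power of 2. So xy^2z ∉ L.
This is a contradiction; hence L is not regular.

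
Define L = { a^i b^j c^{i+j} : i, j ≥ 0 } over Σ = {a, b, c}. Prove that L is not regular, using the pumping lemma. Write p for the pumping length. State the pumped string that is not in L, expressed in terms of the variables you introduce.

a^{p+k} b^p c^{2p}

Suppose for contradiction that L is regular, and let p be the pumping length.
Take w = a^p b^p c^{2p} ∈ L (with i=j=p, i+j=2p), |w| = 4p ≥ p.
Write w = xyz as guaranteed by the lemma, with |xy| ≤ p and y is nonempty.
The first p characters of w are a's, so xy (and hence y) consists only of a's. Write y = a^k, 1 ≤ k ≤ p.
Consider xy^2z = a^{p+k} b^p c^{2p}. Now the a- and b-counts sum to 2p+k, but the c-count is 2p ≠ 2p+k. So xy^2z ∉ L.
Contradiction. Therefore L is not regular.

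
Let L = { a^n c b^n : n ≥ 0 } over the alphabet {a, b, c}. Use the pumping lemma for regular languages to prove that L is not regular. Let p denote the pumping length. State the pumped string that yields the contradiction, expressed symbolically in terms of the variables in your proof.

Toward a contradiction, assume L is regular with pumping length p.
Take w = a^p c b^p ∈ L with |w| = 2p+1 ≥ p.
Write w = xyz as guaranteed by the lemma, with |xy| ≤ p and |y| > 0.
Since the first p symbols of w are all a's and |xy| ≤ p, y lies entirely in the leading a-block: y = a^k for some k with 1 ≤ k ≤ p.
Pump with i = 2: xy^2z = a^{p+k} c b^p, which would require p+k = p. But k ≥ 1, so xy^2z ∉ L.
Contradiction. Therefore L is not regular.

a^{p+k} c b^p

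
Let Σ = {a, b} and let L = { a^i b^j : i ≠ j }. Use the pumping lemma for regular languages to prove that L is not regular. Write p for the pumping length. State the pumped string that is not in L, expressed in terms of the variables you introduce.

Assume L is regular. Let p be the pumping length given by the pumping lemma.
Choose w = a^p b^{p+p!}. Since p ≠ p+p!, w ∈ L; and |w| ≥ p.
Write w = xyz as guaranteed by the lemma, with |xy| ≤ p and |y| > 0.
The first p characters of w are a's, so xy (and hence y) consists only of a's. Write y = a^k, 1 ≤ k ≤ p.
Since 1 ≤ k ≤ p, k divides p!; set t = 1 + p!/k. Then xy^t z has p + (p!/k)·k = p + p! copies of a. Now the a-count equals the b-count, so i ≠ j fails. So xy^t z = a^{p+p!} b^{p+p!} ∉ L.
This is a contradiction; hence L is not regular.

a^{p+p!} b^{p+p!}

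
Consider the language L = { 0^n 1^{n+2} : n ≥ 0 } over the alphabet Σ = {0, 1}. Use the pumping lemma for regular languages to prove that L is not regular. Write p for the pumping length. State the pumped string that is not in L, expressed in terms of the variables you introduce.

0^{p+k} 1^{p+2}

Assume L is regular. Let p be the pumping length given by the pumping lemma.
Choose w = 0^p 1^{p+2}, which is in L with |w| = 2p+2 ≥ p.
By the pumping lemma, w = xyz with |xy| ≤ p and |y| ≥ 1.
Since the first p symbols of w are all 0's and |xy| ≤ p, y lies entirely in the leading 0-block: y = 0^k for some k with 1 ≤ k ≤ p.
Pump with i = 2: xy^2z = 0^{p+k} 1^{p+2}. For this to lie in L we would need p+2 = (p+k)+2, which forces k = 0. But k ≥ 1, so xy^2z ∉ L.
Contradiction. Therefore L is not regular.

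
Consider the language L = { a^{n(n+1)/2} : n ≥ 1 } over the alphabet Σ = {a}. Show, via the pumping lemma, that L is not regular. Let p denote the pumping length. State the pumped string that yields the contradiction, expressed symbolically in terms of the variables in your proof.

Assume L is regular. Let p be the pumping length given by the pumping lemma.
Take w = a^{p(p+1)/2} ∈ L with |w| = p(p+1)/2 ≥ p.
Write w = xyz as guaranteed by the lemma, with |xy| ≤ p and |y| ≥ 1.
Then y = a^k for some k with 1 ≤ k ≤ p.
Pump with i = 2: xy^2z = a^{p(p+1)/2+k}. Since 1 ≤ k ≤ p, p(p+1)/2 < p(p+1)/2+k ≤ p(p+1)/2+p < (p+1)(p+2)/2, so p(p+1)/2+k is strictly between consecutive triangular numbers. So xy^2z ∉ L.
This contradicts the pumping lemma, so L is not regular.

a^{p(p+1)/2+k}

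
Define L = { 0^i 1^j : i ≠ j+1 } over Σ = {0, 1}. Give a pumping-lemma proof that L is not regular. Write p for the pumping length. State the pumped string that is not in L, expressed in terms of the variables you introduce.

0^{p+p!} 1^{p+p!-1}

Assume L is regular. Let p be the pumping length given by the pumping lemma.
Choose w = 0^p 1^{p+p!-1}. Since p ≠ (p+p!-1)+1 = p+p!, w ∈ L; and |w| ≥ p.
By the pumping lemma, w = xyz with |xy| ≤ p and |y| > 0.
Since the first p symbols of w are all 0's and |xy| ≤ p, y lies entirely in the leading 0-block: y = 0^k for some k with 1 ≤ k ≤ p.
Since 1 ≤ k ≤ p, k divides p!; set t = 1 + p!/k. Then xy^t z has p + (p!/k)·k = p + p! copies of 0. Now the 0-count is p+p! and (1-count)+1 = (p+p!-1)+1 = p+p!, so i ≠ j+1 fails. So xy^t z = 0^{p+p!} 1^{p+p!-1} ∉ L.
Contradiction. Therefore L is not regular.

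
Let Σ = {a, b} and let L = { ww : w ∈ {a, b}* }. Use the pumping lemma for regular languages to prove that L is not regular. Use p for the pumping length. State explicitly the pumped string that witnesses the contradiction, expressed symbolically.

Toward a contradiction, assume L is regular with pumping length p.
Take w = a^p b^p a^p b^p = uu where u = a^pb^p; then w ∈ L and |w| = 4p ≥ p.
The pumping lemma gives a decomposition w = xyz where |xy| ≤ p and y is nonempty.
Since the first p symbols of w are all a's and |xy| ≤ p, y lies entirely in the leading a-block: y = a^k for some k with 1 ≤ k ≤ p.
Pump with i = 2: xy^2z = a^{p+k} b^p a^p b^p, of length 4p+k. Suppose this equals vv. The string starts with a and ends with b, so v does too; thus the boundary between the two copies of v is a b→a transition. There is exactly one such transition, at position 2p+k, so |v| = 2p+k and |vv| = 4p+2k ≠ 4p+k since k ≥ 1. So xy^2z ∉ L.
This contradicts the pumping lemma, so L is not regular.

a^{p+k} b^p a^p b^p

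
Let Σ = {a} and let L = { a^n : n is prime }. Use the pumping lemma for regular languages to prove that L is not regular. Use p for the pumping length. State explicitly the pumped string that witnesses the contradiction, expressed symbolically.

Suppose for contradiction that L is regular, and let p be the pumping length.
Let q be a prime with q ≥ p+2 (infinitely many primes exist), and take w = a^q ∈ L with |w| = q ≥ p.
By the pumping lemma, w = xyz with |xy| ≤ p and |y| > 0.
Then y = a^k for some k with 1 ≤ k ≤ p.
Since 1 ≤ k ≤ p, |xz| = q-k. Pump with i = q+1: |xy^{q+1}z| = (q-k)+(q+1)k = q+qk = q(1+k), which is composite (both factors ≥ 2). So xy^{q+1}z = a^{q(1+k)} ∉ L.
This contradicts the pumping lemma, so L is not regular.

a^{q(1+k)}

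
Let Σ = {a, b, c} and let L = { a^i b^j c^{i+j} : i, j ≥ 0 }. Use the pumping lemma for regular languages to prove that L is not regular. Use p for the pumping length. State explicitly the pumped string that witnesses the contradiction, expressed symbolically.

Toward a contradiction, assume L is regular with pumping length p.
Take w = a^p b^p c^{2p} ∈ L (with i=j=p, i+j=2p), |w| = 4p ≥ p.
By the pumping lemma, w = xyz with |xy| ≤ p and |y| > 0.
Since the first p symbols of w are all a's and |xy| ≤ p, y lies entirely in the leading a-block: y = a^k for some k with 1 ≤ k ≤ p.
Consider xy^2z = a^{p+k} b^p c^{2p}. Now the a- and b-counts sum to 2p+k, but the c-count is 2p ≠ 2p+k. So xy^2z ∉ L.
This contradicts the pumping lemma, so L is not regular.

a^{p+k} b^p c^{2p}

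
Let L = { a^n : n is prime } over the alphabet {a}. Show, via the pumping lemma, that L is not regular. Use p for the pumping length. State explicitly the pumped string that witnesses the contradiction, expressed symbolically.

a^{q(1+k)}

Assume L is regular; let p be its pumping constant.
Let q be a prime with q ≥ p+2 (infinitely many primes exist), and take w = a^q ∈ L with |w| = q ≥ p.
By the pumping lemma, w = xyz with |xy| ≤ p and y is nonempty.
Then y = a^k for some k with 1 ≤ k ≤ p.
Since 1 ≤ k ≤ p, |xz| = q-k. Pump with i = q+1: |xy^{q+1}z| = (q-k)+(q+1)k = q+qk = q(1+k), which is composite (both factors ≥ 2). So xy^{q+1}z = a^{q(1+k)} ∉ L.
This contradicts the pumping lemma, so L is not regular.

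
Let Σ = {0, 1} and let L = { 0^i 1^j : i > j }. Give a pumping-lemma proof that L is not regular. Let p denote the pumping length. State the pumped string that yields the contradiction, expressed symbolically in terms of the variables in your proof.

0^{p+1-k} 1^p

Assume L is regular. Let p be the pumping length given by the pumping lemma.
Choose w = 0^{p+1} 1^p ∈ L, with |w| = 2p+1 ≥ p.
By the pumping lemma, w = xyz with |xy| ≤ p and y is nonempty.
Since the first p symbols of w are all 0's and |xy| ≤ p, y lies entirely in the leading 0-block: y = 0^k for some k with 1 ≤ k ≤ p.
Consider xy^0z = xz = 0^{p+1-k} 1^p. Since k ≥ 1, the 0-count p+1-k is at most p, so i > j fails; thus xz ∉ L.
This is a contradiction; hence L is not regular.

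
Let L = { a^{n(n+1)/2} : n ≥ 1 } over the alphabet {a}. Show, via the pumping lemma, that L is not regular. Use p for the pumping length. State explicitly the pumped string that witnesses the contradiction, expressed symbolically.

a^{p(p+1)/2+k}

Assume L is regular; let p be its pumping constant.
Take w = a^{p(p+1)/2} ∈ L with |w| = p(p+1)/2 ≥ p.
Write w = xyz as guaranteed by the lemma, with |xy| ≤ p and y is nonempty.
Then y = a^k for some k with 1 ≤ k ≤ p.
Pump with i = 2: xy^2z = a^{p(p+1)/2+k}. Since 1 ≤ k ≤ p, p(p+1)/2 < p(p+1)/2+k ≤ p(p+1)/2+p < (p+1)(p+2)/2, so p(p+1)/2+k is strictly between consecutive triangular numbers. So xy^2z ∉ L.
This is a contradiction; hence L is not regular.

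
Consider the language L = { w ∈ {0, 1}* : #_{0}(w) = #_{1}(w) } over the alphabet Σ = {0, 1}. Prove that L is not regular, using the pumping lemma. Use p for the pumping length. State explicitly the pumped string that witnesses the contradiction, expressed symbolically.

0^{p+k} 1^p

Suppose for contradiction that L is regular, and let p be the pumping length.
Choose w = 0^p 1^p ∈ L with |w| = 2p ≥ p.
By the pumping lemma, w = xyz with |xy| ≤ p and |y| ≥ 1.
Because |xy| ≤ p and w begins with p copies of 0, we have y = 0^k with 1 ≤ k ≤ p.
Pump with i = 2: xy^2z = 0^{p+k} 1^p has p+k occurrences of 0 but only p of 1. Since k ≥ 1 the counts differ, so xy^2z ∉ L.
Contradiction. Therefore L is not regular.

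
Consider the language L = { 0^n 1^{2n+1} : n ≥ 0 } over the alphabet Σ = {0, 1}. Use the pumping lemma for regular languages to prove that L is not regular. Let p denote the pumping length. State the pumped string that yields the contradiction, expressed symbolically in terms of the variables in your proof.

Assume L is regular; let p be its pumping constant.
Let w = 0^p 1^{2p+1} ∈ L; note |w| = 3p+1 ≥ p.
Write w = xyz as guaranteed by the lemma, with |xy| ≤ p and |y| > 0.
The first p characters of w are 0's, so xy (and hence y) consists only of 0's. Write y = 0^k, 1 ≤ k ≤ p.
Pump with i = 2: xy^2z = 0^{p+k} 1^{2p+1}. For this to lie in L we would need 2p+1 = 2(p+k)+1, which forces k = 0. But k ≥ 1, so xy^2z ∉ L.
Contradiction. Therefore L is not regular.

0^{p+k} 1^{2p+1}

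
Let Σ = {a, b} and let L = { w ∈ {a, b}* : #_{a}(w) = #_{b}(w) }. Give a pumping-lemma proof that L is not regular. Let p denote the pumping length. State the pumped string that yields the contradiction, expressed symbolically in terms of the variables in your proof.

Toward a contradiction, assume L is regular with pumping length p.
Choose w = a^p b^p ∈ L with |w| = 2p ≥ p.
By the pumping lemma, w = xyz with |xy| ≤ p and y is nonempty.
Since the first p symbols of w are all a's and |xy| ≤ p, y lies entirely in the leading a-block: y = a^k for some k with 1 ≤ k ≤ p.
Pump with i = 2: xy^2z = a^{p+k} b^p has p+k occurrences of a but only p of b. Since k ≥ 1 the counts differ, so xy^2z ∉ L.
Contradiction. Therefore L is not regular.

a^{p+k} b^p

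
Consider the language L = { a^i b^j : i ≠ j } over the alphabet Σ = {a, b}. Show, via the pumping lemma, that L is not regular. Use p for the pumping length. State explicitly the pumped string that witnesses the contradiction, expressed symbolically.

a^{p+p!} b^{p+p!}

Assume L is regular; let p be its pumping constant.
Choose w = a^p b^{p+p!}. Since p ≠ p+p!, w ∈ L; and |w| ≥ p.
The pumping lemma gives a decomposition w = xyz where |xy| ≤ p and |y| > 0.
Since the first p symbols of w are all a's and |xy| ≤ p, y lies entirely in the leading a-block: y = a^k for some k with 1 ≤ k ≤ p.
Since 1 ≤ k ≤ p, k divides p!; set t = 1 + p!/k. Then xy^t z has p + (p!/k)·k = p + p! copies of a. Now the a-count equals the b-count, so i ≠ j fails. So xy^t z = a^{p+p!} b^{p+p!} ∉ L.
Contradiction. Therefore L is not regular.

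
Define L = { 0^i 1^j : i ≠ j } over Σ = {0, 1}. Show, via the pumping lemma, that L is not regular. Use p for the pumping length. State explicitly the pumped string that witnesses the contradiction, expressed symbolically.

Toward a contradiction, assume L is regular with pumping length p.
Choose w = 0^p 1^{p+p!}. Since p ≠ p+p!, w ∈ L; and |w| ≥ p.
The pumping lemma gives a decomposition w = xyz where |xy| ≤ p and |y| ≥ 1.
Because |xy| ≤ p and w begins with p copies of 0, we have y = 0^k with 1 ≤ k ≤ p.
Since 1 ≤ k ≤ p, k divides p!; set t = 1 + p!/k. Then xy^t z has p + (p!/k)·k = p + p! copies of 0. Now the 0-count equals the 1-count, so i ≠ j fails. So xy^t z = 0^{p+p!} 1^{p+p!} ∉ L.
This contradicts the pumping lemma, so L is not regular.

0^{p+p!} 1^{p+p!}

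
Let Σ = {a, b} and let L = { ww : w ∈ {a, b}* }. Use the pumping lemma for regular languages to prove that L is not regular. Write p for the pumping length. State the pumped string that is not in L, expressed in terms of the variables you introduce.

a^{p+k} b^p a^p b^p

Suppose for contradiction that L is regular, and let p be the pumping length.
Take w = a^p b^p a^p b^p = uu where u = a^pb^p; then w ∈ L and |w| = 4p ≥ p.
By the pumping lemma, w = xyz with |xy| ≤ p and |y| > 0.
Since the first p symbols of w are all a's and |xy| ≤ p, y lies entirely in the leading a-block: y = a^k for some k with 1 ≤ k ≤ p.
Pump with i = 2: xy^2z = a^{p+k} b^p a^p b^p, of length 4p+k. Suppose this equals vv. The string starts with a and ends with b, so v does too; thus the boundary between the two copies of v is a b→a transition. There is exactly one such transition, at position 2p+k, so |v| = 2p+k and |vv| = 4p+2k ≠ 4p+k since k ≥ 1. So xy^2z ∉ L.
This is a contradiction; hence L is not regular.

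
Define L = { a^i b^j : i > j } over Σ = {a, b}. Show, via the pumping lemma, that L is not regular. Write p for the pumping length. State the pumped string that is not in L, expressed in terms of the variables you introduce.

a^{p+1-k} b^p

Assume L is regular. Let p be the pumping length given by the pumping lemma.
Choose w = a^{p+1} b^p ∈ L, with |w| = 2p+1 ≥ p.
The pumping lemma gives a decomposition w = xyz where |xy| ≤ p and y is nonempty.
Since the first p symbols of w are all a's and |xy| ≤ p, y lies entirely in the leading a-block: y = a^k for some k with 1 ≤ k ≤ p.
Consider xy^0z = xz = a^{p+1-k} b^p. Since k ≥ 1, the a-count p+1-k is at most p, so i > j fails; thus xz ∉ L.
This is a contradiction; hence L is not regular.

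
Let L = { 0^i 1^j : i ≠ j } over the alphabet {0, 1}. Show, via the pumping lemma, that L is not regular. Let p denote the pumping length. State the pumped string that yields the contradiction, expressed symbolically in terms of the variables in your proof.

0^{p+p!} 1^{p+p!}

Assume L is regular; let p be its pumping constant.
Choose w = 0^p 1^{p+p!}. Since p ≠ p+p!, w ∈ L; and |w| ≥ p.
Write w = xyz as guaranteed by the lemma, with |xy| ≤ p and y is nonempty.
Because |xy| ≤ p and w begins with p copies of 0, we have y = 0^k with 1 ≤ k ≤ p.
Since 1 ≤ k ≤ p, k divides p!; set t = 1 + p!/k. Then xy^t z has p + (p!/k)·k = p + p! copies of 0. Now the 0-count equals the 1-count, so i ≠ j fails. So xy^t z = 0^{p+p!} 1^{p+p!} ∉ L.
This is a contradiction; hence L is not regular.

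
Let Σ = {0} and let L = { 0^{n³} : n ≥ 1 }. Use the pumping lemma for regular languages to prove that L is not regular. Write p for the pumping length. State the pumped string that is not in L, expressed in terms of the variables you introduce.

Suppose for contradiction that L is regular, and let p be the pumping length.
Take w = 0^{p³} ∈ L with |w| = p³ ≥ p.
Write w = xyz as guaranteed by the lemma, with |xy| ≤ p and |y| > 0.
Then y = 0^k for some k with 1 ≤ k ≤ p.
Pump with i = 2: xy^2z = 0^{p³+k}. Since 1 ≤ k ≤ p, p³ < p³+k ≤ p³+p < p³+3p²+3p+1 = (p+1)³, so p³+k is not a perfect cube. So xy^2z ∉ L.
This contradicts the pumping lemma, so L is not regular.

0^{p³+k}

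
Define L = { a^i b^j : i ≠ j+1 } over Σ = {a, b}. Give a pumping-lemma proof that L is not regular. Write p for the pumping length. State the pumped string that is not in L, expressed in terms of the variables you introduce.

a^{p+p!} b^{p+p!-1}

Toward a contradiction, assume L is regular with pumping length p.
Choose w = a^p b^{p+p!-1}. Since p ≠ (p+p!-1)+1 = p+p!, w ∈ L; and |w| ≥ p.
Write w = xyz as guaranteed by the lemma, with |xy| ≤ p and y is nonempty.
Because |xy| ≤ p and w begins with p copies of a, we have y = a^k with 1 ≤ k ≤ p.
Since 1 ≤ k ≤ p, k divides p!; set t = 1 + p!/k. Then xy^t z has p + (p!/k)·k = p + p! copies of a. Now the a-count is p+p! and (b-count)+1 = (p+p!-1)+1 = p+p!, so i ≠ j+1 fails. So xy^t z = a^{p+p!} b^{p+p!-1} ∉ L.
Contradiction. Therefore L is not regular.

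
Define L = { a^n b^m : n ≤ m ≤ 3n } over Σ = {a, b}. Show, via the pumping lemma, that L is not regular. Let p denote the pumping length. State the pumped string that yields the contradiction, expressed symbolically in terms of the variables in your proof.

a^{p+k} b^p

Assume L is regular; let p be its pumping constant.
Take w = a^p b^p ∈ L (since p ≤ p ≤ 3p), with |w| = 2p ≥ p.
The pumping lemma gives a decomposition w = xyz where |xy| ≤ p and |y| ≥ 1.
The first p characters of w are a's, so xy (and hence y) consists only of a's. Write y = a^k, 1 ≤ k ≤ p.
Pump with i = 2: xy^2z = a^{p+k} b^p. Now n = p+k > p = m, so the condition n ≤ m fails. Thus xy^2z ∉ L.
This is a contradiction; hence L is not regular.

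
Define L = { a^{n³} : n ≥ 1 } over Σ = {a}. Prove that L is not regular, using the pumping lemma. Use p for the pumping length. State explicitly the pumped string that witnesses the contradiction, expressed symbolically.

Assume L is regular. Let p be the pumping length given by the pumping lemma.
Take w = a^{p³} ∈ L with |w| = p³ ≥ p.
By the pumping lemma, w = xyz with |xy| ≤ p and |y| ≥ 1.
Then y = a^k for some k with 1 ≤ k ≤ p.
Pump with i = 2: xy^2z = a^{p³+k}. Since 1 ≤ k ≤ p, p³ < p³+k ≤ p³+p < p³+3p²+3p+1 = (p+1)³, so p³+k is not a perfect cube. So xy^2z ∉ L.
Contradiction. Therefore L is not regular.

a^{p³+k}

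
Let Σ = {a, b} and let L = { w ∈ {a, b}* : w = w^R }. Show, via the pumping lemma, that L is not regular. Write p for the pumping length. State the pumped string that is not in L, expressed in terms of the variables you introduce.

Suppose for contradiction that L is regular, and let p be the pumping length.
Take w = a^p b a^p, a palindrome of length 2p+1 ≥ p.
Write w = xyz as guaranteed by the lemma, with |xy| ≤ p and y is nonempty.
The first p characters of w are a's, so xy (and hence y) consists only of a's. Write y = a^k, 1 ≤ k ≤ p.
Pump with i = 2: xy^2z = a^{p+k} b a^p. Its reverse is a^p b a^{p+k}, which differs from xy^2z since k ≥ 1. So xy^2z is not a palindrome and xy^2z ∉ L.
Contradiction. Therefore L is not regular.

a^{p+k} b a^p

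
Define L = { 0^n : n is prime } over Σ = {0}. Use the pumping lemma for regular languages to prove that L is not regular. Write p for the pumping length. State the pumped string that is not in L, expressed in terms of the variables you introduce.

Assume L is regular; let p be its pumping constant.
Let q be a prime with q ≥ p+2 (infinitely many primes exist), and take w = 0^q ∈ L with |w| = q ≥ p.
Write w = xyz as guaranteed by the lemma, with |xy| ≤ p and |y| > 0.
Then y = 0^k for some k with 1 ≤ k ≤ p.
Since 1 ≤ k ≤ p, |xz| = q-k. Pump with i = q+1: |xy^{q+1}z| = (q-k)+(q+1)k = q+qk = q(1+k), which is composite (both factors ≥ 2). So xy^{q+1}z = 0^{q(1+k)} ∉ L.
This contradicts the pumping lemma, so L is not regular.

0^{q(1+k)}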